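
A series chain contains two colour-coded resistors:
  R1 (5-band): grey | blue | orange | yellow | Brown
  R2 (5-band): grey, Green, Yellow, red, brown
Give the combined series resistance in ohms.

8715400 Ω

R1: grey, blue, orange → 863; yellow ×10^4 → 8630000 Ω.
R2: grey, green, yellow → 854; red ×10^2 → 85400 Ω.
Series: 8630000 + 85400 = 8715400 Ω.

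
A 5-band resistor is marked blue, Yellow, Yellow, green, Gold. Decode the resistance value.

64400000 Ω

Blue → 6 (first significant figure)
Yellow → 4 (second significant figure)
Yellow → 4 (third significant figure)
Green → ×10^5 multiplier
644 × 100000 = 64400000 Ω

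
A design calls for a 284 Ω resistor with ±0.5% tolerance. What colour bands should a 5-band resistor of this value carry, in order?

284 Ω = 284 × 10^0.
2 → red
8 → grey
4 → yellow
Multiplier 10^0 → black.
±0.5% tolerance → green.

red, grey, yellow, black, green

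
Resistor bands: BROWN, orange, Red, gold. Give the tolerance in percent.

The last band, gold, is the tolerance band.
Gold corresponds to ±5%.

±5%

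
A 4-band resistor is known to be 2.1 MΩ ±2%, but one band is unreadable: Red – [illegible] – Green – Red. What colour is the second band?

brown

2100000 Ω = 21 × 10^5.
The second band gives digit 1 of the significand, and 1 is brown.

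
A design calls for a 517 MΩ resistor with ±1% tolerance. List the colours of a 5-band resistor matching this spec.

517000000 Ω = 517 × 10^6.
5 → green
1 → brown
7 → violet
Multiplier 10^6 → blue.
±1% tolerance → brown.

green, brown, violet, blue, brown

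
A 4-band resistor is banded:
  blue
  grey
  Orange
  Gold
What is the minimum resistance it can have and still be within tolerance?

64600 Ω

Blue → 6 (first significant figure)
Grey → 8 (second significant figure)
Orange → ×10^3 multiplier
Gold → ±5% tolerance
68 × 1000 = 68000 Ω
Minimum = 68000 × (1 − 5/100) = 64600 Ω.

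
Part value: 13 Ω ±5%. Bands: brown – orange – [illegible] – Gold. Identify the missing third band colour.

13 Ω = 13 × 10^0.
The third band is the multiplier, 10^0, which is black.

black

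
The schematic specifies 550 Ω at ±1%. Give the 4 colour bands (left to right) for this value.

green, green, brown, brown

550 Ω = 55 × 10^1.
5 → green
5 → green
Multiplier 10^1 → brown.
±1% tolerance → brown.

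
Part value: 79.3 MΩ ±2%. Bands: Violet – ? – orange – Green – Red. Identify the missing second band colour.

white

79300000 Ω = 793 × 10^5.
The second band gives digit 9 of the significand, and 9 is white.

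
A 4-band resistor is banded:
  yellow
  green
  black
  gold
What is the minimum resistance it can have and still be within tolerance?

42.75 Ω

Yellow → 4 (first significant figure)
Green → 5 (second significant figure)
Black → ×1 multiplier
Gold → ±5% tolerance
45 × 1 = 45 Ω
Minimum = 45 × (1 − 5/100) = 42.75 Ω.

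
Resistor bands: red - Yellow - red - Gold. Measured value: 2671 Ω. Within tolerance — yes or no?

no

Red → 2 (first significant figure)
Yellow → 4 (second significant figure)
Red → ×10^2 multiplier
Gold → ±5% tolerance
24 × 100 = 2400 Ω
Allowed range: 2280 Ω to 2520 Ω.
2671 Ω lies outside that range.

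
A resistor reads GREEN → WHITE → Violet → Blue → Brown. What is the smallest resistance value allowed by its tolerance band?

591030000 Ω

Green → 5 (first significant figure)
White → 9 (second significant figure)
Violet → 7 (third significant figure)
Blue → ×10^6 multiplier
Brown → ±1% tolerance
597 × 1000000 = 597000000 Ω
Smallest = 597000000 × (1 − 1/100) = 591030000 Ω.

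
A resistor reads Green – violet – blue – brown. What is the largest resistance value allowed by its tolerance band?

Green → 5 (first significant figure)
Violet → 7 (second significant figure)
Blue → ×10^6 multiplier
Brown → ±1% tolerance
57 × 1000000 = 57000000 Ω
Largest = 57000000 × (1 + 1/100) = 57570000 Ω.

57570000 Ω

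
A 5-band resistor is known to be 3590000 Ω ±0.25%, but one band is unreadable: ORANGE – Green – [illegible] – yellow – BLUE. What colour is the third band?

white

3590000 Ω = 359 × 10^4.
The third band gives digit 9 of the significand, and 9 is white.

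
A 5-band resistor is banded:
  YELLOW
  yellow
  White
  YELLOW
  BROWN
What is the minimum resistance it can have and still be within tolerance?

Yellow → 4 (first significant figure)
Yellow → 4 (second significant figure)
White → 9 (third significant figure)
Yellow → ×10^4 multiplier
Brown → ±1% tolerance
449 × 10000 = 4490000 Ω
Minimum = 4490000 × (1 − 1/100) = 4445100 Ω.

4445100 Ω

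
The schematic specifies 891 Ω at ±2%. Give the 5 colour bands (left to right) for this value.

891 Ω = 891 × 10^0.
8 → grey
9 → white
1 → brown
Multiplier 10^0 → black.
±2% tolerance → red.

grey, white, brown, black, red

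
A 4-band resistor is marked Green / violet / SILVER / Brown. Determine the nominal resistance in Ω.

0.57 Ω

Green → 5 (first significant figure)
Violet → 7 (second significant figure)
Silver → ×0.01 multiplier
57 × 0.01 = 0.57 Ω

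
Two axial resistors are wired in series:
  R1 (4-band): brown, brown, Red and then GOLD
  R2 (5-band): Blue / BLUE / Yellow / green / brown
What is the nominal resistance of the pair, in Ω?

R1: brown, brown → 11; red ×10^2 → 1100 Ω.
R2: blue, blue, yellow → 664; green ×10^5 → 66400000 Ω.
Series: 1100 + 66400000 = 66401100 Ω.

66401100 Ω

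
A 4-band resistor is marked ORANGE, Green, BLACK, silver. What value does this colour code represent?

Orange → 3 (first significant figure)
Green → 5 (second significant figure)
Black → ×1 multiplier
35 × 1 = 35 Ω

35 Ω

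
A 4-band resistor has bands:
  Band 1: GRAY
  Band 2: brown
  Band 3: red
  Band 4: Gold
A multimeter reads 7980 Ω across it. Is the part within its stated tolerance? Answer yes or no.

Grey → 8 (first significant figure)
Brown → 1 (second significant figure)
Red → ×10^2 multiplier
Gold → ±5% tolerance
81 × 100 = 8100 Ω
Allowed range: 7695 Ω to 8505 Ω.
7980 Ω lies inside that range.

yes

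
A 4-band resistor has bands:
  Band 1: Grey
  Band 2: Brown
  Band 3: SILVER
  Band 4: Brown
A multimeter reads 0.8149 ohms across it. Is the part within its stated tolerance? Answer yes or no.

yes

Grey → 8 (first significant figure)
Brown → 1 (second significant figure)
Silver → ×0.01 multiplier
Brown → ±1% tolerance
81 × 0.01 = 0.81 Ω
Allowed range: 0.8019 Ω to 0.8181 Ω.
0.8149 ohms lies inside that range.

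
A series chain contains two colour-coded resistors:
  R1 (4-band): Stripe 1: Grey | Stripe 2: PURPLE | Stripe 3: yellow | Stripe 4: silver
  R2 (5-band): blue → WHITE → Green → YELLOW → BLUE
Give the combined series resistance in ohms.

7820000 Ω

R1: grey, violet → 87; yellow ×10^4 → 870000 Ω.
R2: blue, white, green → 695; yellow ×10^4 → 6950000 Ω.
Series: 870000 + 6950000 = 7820000 Ω.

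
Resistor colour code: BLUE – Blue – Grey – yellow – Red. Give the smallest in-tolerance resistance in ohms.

6546400 Ω

Blue → 6 (first significant figure)
Blue → 6 (second significant figure)
Grey → 8 (third significant figure)
Yellow → ×10^4 multiplier
Red → ±2% tolerance
668 × 10000 = 6680000 Ω
Smallest = 6680000 × (1 − 2/100) = 6546400 Ω.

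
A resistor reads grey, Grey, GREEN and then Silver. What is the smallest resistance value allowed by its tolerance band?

Grey → 8 (first significant figure)
Grey → 8 (second significant figure)
Green → ×10^5 multiplier
Silver → ±10% tolerance
88 × 100000 = 8800000 Ω
Smallest = 8800000 × (1 − 10/100) = 7920000 Ω.

7920000 Ω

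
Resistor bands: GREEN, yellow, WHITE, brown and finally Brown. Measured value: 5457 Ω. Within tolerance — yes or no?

Green → 5 (first significant figure)
Yellow → 4 (second significant figure)
White → 9 (third significant figure)
Brown → ×10 multiplier
Brown → ±1% tolerance
549 × 10 = 5490 Ω
Allowed range: 5435.1 Ω to 5544.9 Ω.
5457 Ω lies inside that range.

yes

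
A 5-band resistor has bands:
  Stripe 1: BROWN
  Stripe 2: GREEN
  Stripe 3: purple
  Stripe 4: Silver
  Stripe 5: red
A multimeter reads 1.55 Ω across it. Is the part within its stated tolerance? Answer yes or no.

Brown → 1 (first significant figure)
Green → 5 (second significant figure)
Violet → 7 (third significant figure)
Silver → ×0.01 multiplier
Red → ±2% tolerance
157 × 0.01 = 1.57 Ω
Allowed range: 1.5386 Ω to 1.6014 Ω.
1.55 Ω lies inside that range.

yes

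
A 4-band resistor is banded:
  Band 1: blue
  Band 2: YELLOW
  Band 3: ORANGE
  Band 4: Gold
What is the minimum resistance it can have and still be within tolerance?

Blue → 6 (first significant figure)
Yellow → 4 (second significant figure)
Orange → ×10^3 multiplier
Gold → ±5% tolerance
64 × 1000 = 64000 Ω
Minimum = 64000 × (1 − 5/100) = 60800 Ω.

60800 Ω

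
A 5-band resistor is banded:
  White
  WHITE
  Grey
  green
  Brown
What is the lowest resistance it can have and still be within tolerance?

98802000 Ω

White → 9 (first significant figure)
White → 9 (second significant figure)
Grey → 8 (third significant figure)
Green → ×10^5 multiplier
Brown → ±1% tolerance
998 × 100000 = 99800000 Ω
Lowest = 99800000 × (1 − 1/100) = 98802000 Ω.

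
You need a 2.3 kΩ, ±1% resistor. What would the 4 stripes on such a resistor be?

red, orange, red, brown

2300 Ω = 23 × 10^2.
2 → red
3 → orange
Multiplier 10^2 → red.
±1% tolerance → brown.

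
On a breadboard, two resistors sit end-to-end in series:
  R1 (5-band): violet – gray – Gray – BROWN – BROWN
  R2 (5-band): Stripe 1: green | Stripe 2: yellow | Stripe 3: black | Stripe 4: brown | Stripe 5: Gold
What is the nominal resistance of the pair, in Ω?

13280 Ω

R1: violet, grey, grey → 788; brown ×10 → 7880 Ω.
R2: green, yellow, black → 540; brown ×10 → 5400 Ω.
Series: 7880 + 5400 = 13280 Ω.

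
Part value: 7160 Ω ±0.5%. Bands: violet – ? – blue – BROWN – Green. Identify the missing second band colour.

brown

7160 Ω = 716 × 10^1.
The second band gives digit 1 of the significand, and 1 is brown.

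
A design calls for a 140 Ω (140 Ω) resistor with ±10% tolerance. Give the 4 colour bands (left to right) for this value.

140 Ω = 14 × 10^1.
1 → brown
4 → yellow
Multiplier 10^1 → brown.
±10% tolerance → silver.

brown, yellow, brown, silver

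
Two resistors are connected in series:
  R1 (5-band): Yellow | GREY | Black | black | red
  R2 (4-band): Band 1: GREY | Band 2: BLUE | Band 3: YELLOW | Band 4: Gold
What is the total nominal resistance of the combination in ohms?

R1: yellow, grey, black → 480; black ×1 → 480 Ω.
R2: grey, blue → 86; yellow ×10^4 → 860000 Ω.
Series: 480 + 860000 = 860480 Ω.

860480 Ω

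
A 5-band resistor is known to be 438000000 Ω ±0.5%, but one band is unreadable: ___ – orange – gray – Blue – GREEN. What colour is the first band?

yellow

438000000 Ω = 438 × 10^6.
The first band gives digit 4 of the significand, and 4 is yellow.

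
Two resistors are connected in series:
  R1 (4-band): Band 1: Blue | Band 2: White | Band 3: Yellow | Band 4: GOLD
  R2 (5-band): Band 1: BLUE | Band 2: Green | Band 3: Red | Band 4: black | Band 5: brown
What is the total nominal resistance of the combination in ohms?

690652 Ω

R1: blue, white → 69; yellow ×10^4 → 690000 Ω.
R2: blue, green, red → 652; black ×1 → 652 Ω.
Series: 690000 + 652 = 690652 Ω.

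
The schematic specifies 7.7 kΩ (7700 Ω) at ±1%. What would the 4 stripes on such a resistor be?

7700 Ω = 77 × 10^2.
7 → violet
7 → violet
Multiplier 10^2 → red.
±1% tolerance → brown.

violet, violet, red, brown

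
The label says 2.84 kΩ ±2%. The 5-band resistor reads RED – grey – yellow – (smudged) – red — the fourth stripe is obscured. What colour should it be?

brown

2840 Ω = 284 × 10^1.
The fourth band is the multiplier, 10^1, which is brown.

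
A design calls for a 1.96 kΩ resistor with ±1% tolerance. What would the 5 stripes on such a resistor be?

brown, white, blue, brown, brown

1960 Ω = 196 × 10^1.
1 → brown
9 → white
6 → blue
Multiplier 10^1 → brown.
±1% tolerance → brown.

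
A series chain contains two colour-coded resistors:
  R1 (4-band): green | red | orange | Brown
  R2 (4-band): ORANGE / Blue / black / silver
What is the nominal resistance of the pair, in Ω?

52036 Ω

R1: green, red → 52; orange ×10^3 → 52000 Ω.
R2: orange, blue → 36; black ×1 → 36 Ω.
Series: 52000 + 36 = 52036 Ω.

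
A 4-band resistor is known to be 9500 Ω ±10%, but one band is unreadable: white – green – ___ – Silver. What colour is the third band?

red

9500 Ω = 95 × 10^2.
The third band is the multiplier, 10^2, which is red.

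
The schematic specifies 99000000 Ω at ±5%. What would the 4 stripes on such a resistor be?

99000000 Ω = 99 × 10^6.
9 → white
9 → white
Multiplier 10^6 → blue.
±5% tolerance → gold.

white, white, blue, gold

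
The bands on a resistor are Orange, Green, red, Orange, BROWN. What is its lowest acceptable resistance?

348480 Ω

Orange → 3 (first significant figure)
Green → 5 (second significant figure)
Red → 2 (third significant figure)
Orange → ×10^3 multiplier
Brown → ±1% tolerance
352 × 1000 = 352000 Ω
Lowest = 352000 × (1 − 1/100) = 348480 Ω.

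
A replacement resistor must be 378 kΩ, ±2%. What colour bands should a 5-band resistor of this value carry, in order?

orange, violet, grey, orange, red

378000 Ω = 378 × 10^3.
3 → orange
7 → violet
8 → grey
Multiplier 10^3 → orange.
±2% tolerance → red.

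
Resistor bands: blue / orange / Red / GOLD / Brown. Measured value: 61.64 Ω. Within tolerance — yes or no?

Blue → 6 (first significant figure)
Orange → 3 (second significant figure)
Red → 2 (third significant figure)
Gold → ×0.1 multiplier
Brown → ±1% tolerance
632 × 0.1 = 63.2 Ω
Allowed range: 62.568 Ω to 63.832 Ω.
61.64 Ω lies outside that range.

no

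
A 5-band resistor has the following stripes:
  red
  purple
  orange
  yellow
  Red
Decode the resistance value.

Red → 2 (first significant figure)
Violet → 7 (second significant figure)
Orange → 3 (third significant figure)
Yellow → ×10^4 multiplier
273 × 10000 = 2730000 Ω

2730000 Ω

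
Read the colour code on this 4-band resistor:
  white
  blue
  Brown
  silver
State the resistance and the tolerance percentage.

White → 9 (first significant figure)
Blue → 6 (second significant figure)
Brown → ×10 multiplier
Silver → ±10% tolerance
96 × 10 = 960 Ω

960 Ω ±10%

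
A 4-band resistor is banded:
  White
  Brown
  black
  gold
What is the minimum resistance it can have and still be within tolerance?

White → 9 (first significant figure)
Brown → 1 (second significant figure)
Black → ×1 multiplier
Gold → ±5% tolerance
91 × 1 = 91 Ω
Minimum = 91 × (1 − 5/100) = 86.45 Ω.

86.45 Ω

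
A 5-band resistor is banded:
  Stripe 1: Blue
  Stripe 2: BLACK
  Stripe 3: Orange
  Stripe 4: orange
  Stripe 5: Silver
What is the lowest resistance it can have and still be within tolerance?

Blue → 6 (first significant figure)
Black → 0 (second significant figure)
Orange → 3 (third significant figure)
Orange → ×10^3 multiplier
Silver → ±10% tolerance
603 × 1000 = 603000 Ω
Lowest = 603000 × (1 − 10/100) = 542700 Ω.

542700 Ω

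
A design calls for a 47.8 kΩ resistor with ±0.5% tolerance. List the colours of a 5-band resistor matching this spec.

47800 Ω = 478 × 10^2.
4 → yellow
7 → violet
8 → grey
Multiplier 10^2 → red.
±0.5% tolerance → green.

yellow, violet, grey, red, green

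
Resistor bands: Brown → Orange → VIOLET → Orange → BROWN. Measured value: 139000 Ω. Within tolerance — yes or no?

Brown → 1 (first significant figure)
Orange → 3 (second significant figure)
Violet → 7 (third significant figure)
Orange → ×10^3 multiplier
Brown → ±1% tolerance
137 × 1000 = 137000 Ω
Allowed range: 135630 Ω to 138370 Ω.
139000 Ω lies outside that range.

no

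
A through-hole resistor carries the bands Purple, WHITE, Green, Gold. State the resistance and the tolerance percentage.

Violet → 7 (first significant figure)
White → 9 (second significant figure)
Green → ×10^5 multiplier
Gold → ±5% tolerance
79 × 100000 = 7900000 Ω

7900000 Ω ±5%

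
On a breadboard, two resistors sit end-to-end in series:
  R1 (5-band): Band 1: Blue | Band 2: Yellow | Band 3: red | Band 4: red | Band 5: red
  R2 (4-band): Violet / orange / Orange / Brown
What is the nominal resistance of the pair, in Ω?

R1: blue, yellow, red → 642; red ×10^2 → 64200 Ω.
R2: violet, orange → 73; orange ×10^3 → 73000 Ω.
Series: 64200 + 73000 = 137200 Ω.

137200 Ω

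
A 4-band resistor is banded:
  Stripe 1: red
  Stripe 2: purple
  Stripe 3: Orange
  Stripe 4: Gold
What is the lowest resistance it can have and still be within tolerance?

25650 Ω

Red → 2 (first significant figure)
Violet → 7 (second significant figure)
Orange → ×10^3 multiplier
Gold → ±5% tolerance
27 × 1000 = 27000 Ω
Lowest = 27000 × (1 − 5/100) = 25650 Ω.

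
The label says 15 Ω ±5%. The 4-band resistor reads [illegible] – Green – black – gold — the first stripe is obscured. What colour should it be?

brown

15 Ω = 15 × 10^0.
The first band gives digit 1 of the significand, and 1 is brown.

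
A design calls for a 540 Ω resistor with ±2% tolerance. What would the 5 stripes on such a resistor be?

540 Ω = 540 × 10^0.
5 → green
4 → yellow
0 → black
Multiplier 10^0 → black.
±2% tolerance → red.

green, yellow, black, black, red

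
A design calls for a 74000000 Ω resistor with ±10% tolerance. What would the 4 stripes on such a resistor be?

74000000 Ω = 74 × 10^6.
7 → violet
4 → yellow
Multiplier 10^6 → blue.
±10% tolerance → silver.

violet, yellow, blue, silver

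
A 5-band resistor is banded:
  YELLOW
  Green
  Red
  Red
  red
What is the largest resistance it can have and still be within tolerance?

46104 Ω

Yellow → 4 (first significant figure)
Green → 5 (second significant figure)
Red → 2 (third significant figure)
Red → ×10^2 multiplier
Red → ±2% tolerance
452 × 100 = 45200 Ω
Largest = 45200 × (1 + 2/100) = 46104 Ω.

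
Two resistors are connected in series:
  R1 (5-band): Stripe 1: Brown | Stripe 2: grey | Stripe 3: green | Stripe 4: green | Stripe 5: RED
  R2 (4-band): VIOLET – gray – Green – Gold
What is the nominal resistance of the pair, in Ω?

26300000 Ω

R1: brown, grey, green → 185; green ×10^5 → 18500000 Ω.
R2: violet, grey → 78; green ×10^5 → 7800000 Ω.
Series: 18500000 + 7800000 = 26300000 Ω.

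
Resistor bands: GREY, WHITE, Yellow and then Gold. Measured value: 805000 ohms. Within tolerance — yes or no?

no

Grey → 8 (first significant figure)
White → 9 (second significant figure)
Yellow → ×10^4 multiplier
Gold → ±5% tolerance
89 × 10000 = 890000 Ω
Allowed range: 845500 Ω to 934500 Ω.
805000 ohms lies outside that range.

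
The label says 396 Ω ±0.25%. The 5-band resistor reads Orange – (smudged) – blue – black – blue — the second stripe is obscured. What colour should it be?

white

396 Ω = 396 × 10^0.
The second band gives digit 9 of the significand, and 9 is white.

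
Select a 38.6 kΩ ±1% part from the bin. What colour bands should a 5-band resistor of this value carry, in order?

38600 Ω = 386 × 10^2.
3 → orange
8 → grey
6 → blue
Multiplier 10^2 → red.
±1% tolerance → brown.

orange, grey, blue, red, brown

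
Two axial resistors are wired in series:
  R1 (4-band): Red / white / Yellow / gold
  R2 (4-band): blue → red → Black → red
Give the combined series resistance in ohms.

R1: red, white → 29; yellow ×10^4 → 290000 Ω.
R2: blue, red → 62; black ×1 → 62 Ω.
Series: 290000 + 62 = 290062 Ω.

290062 Ω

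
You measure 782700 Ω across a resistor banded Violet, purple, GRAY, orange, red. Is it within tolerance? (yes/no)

Violet → 7 (first significant figure)
Violet → 7 (second significant figure)
Grey → 8 (third significant figure)
Orange → ×10^3 multiplier
Red → ±2% tolerance
778 × 1000 = 778000 Ω
Allowed range: 762440 Ω to 793560 Ω.
782700 Ω lies inside that range.

yes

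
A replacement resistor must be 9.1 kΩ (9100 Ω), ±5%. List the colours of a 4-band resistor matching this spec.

9100 Ω = 91 × 10^2.
9 → white
1 → brown
Multiplier 10^2 → red.
±5% tolerance → gold.

white, brown, red, gold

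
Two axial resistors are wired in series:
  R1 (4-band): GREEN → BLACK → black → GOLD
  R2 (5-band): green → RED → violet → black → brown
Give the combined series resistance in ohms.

577 Ω

R1: green, black → 50; black ×1 → 50 Ω.
R2: green, red, violet → 527; black ×1 → 527 Ω.
Series: 50 + 527 = 577 Ω.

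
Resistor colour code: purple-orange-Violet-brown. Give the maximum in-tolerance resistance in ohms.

737300000 Ω

Violet → 7 (first significant figure)
Orange → 3 (second significant figure)
Violet → ×10^7 multiplier
Brown → ±1% tolerance
73 × 10000000 = 730000000 Ω
Maximum = 730000000 × (1 + 1/100) = 737300000 Ω.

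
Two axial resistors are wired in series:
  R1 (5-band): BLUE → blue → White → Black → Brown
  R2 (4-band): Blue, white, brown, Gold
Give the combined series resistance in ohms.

1359 Ω

R1: blue, blue, white → 669; black ×1 → 669 Ω.
R2: blue, white → 69; brown ×10 → 690 Ω.
Series: 669 + 690 = 1359 Ω.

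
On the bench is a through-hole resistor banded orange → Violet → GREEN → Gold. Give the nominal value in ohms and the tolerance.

3700000 Ω ±5%

Orange → 3 (first significant figure)
Violet → 7 (second significant figure)
Green → ×10^5 multiplier
Gold → ±5% tolerance
37 × 100000 = 3700000 Ω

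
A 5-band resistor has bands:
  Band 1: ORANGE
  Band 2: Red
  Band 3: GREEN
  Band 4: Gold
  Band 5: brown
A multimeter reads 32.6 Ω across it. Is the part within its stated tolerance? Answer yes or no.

yes

Orange → 3 (first significant figure)
Red → 2 (second significant figure)
Green → 5 (third significant figure)
Gold → ×0.1 multiplier
Brown → ±1% tolerance
325 × 0.1 = 32.5 Ω
Allowed range: 32.175 Ω to 32.825 Ω.
32.6 Ω lies inside that range.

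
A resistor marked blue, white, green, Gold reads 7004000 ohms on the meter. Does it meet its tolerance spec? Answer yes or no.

yes

Blue → 6 (first significant figure)
White → 9 (second significant figure)
Green → ×10^5 multiplier
Gold → ±5% tolerance
69 × 100000 = 6900000 Ω
Allowed range: 6555000 Ω to 7245000 Ω.
7004000 ohms lies inside that range.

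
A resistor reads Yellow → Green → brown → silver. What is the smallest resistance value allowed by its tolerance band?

Yellow → 4 (first significant figure)
Green → 5 (second significant figure)
Brown → ×10 multiplier
Silver → ±10% tolerance
45 × 10 = 450 Ω
Smallest = 450 × (1 − 10/100) = 405 Ω.

405 Ω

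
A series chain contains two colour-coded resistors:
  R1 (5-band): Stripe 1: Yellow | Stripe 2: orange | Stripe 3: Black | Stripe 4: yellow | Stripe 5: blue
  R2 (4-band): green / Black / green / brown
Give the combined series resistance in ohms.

R1: yellow, orange, black → 430; yellow ×10^4 → 4300000 Ω.
R2: green, black → 50; green ×10^5 → 5000000 Ω.
Series: 4300000 + 5000000 = 9300000 Ω.

9300000 Ω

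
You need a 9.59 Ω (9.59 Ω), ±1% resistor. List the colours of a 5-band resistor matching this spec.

9.59 Ω = 959 × 10^-2.
9 → white
5 → green
9 → white
Multiplier 10^-2 → silver.
±1% tolerance → brown.

white, green, white, silver, brown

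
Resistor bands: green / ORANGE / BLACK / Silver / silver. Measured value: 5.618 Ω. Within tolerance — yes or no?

Green → 5 (first significant figure)
Orange → 3 (second significant figure)
Black → 0 (third significant figure)
Silver → ×0.01 multiplier
Silver → ±10% tolerance
530 × 0.01 = 5.3 Ω
Allowed range: 4.77 Ω to 5.83 Ω.
5.618 Ω lies inside that range.

yes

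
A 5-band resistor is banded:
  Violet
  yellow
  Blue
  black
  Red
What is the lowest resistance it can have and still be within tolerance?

Violet → 7 (first significant figure)
Yellow → 4 (second significant figure)
Blue → 6 (third significant figure)
Black → ×1 multiplier
Red → ±2% tolerance
746 × 1 = 746 Ω
Lowest = 746 × (1 − 2/100) = 731.08 Ω.

731.08 Ω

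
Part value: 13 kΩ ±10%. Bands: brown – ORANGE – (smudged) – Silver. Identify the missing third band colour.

13000 Ω = 13 × 10^3.
The third band is the multiplier, 10^3, which is orange.

orange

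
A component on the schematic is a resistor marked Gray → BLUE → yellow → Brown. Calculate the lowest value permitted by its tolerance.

Grey → 8 (first significant figure)
Blue → 6 (second significant figure)
Yellow → ×10^4 multiplier
Brown → ±1% tolerance
86 × 10000 = 860000 Ω
Lowest = 860000 × (1 − 1/100) = 851400 Ω.

851400 Ω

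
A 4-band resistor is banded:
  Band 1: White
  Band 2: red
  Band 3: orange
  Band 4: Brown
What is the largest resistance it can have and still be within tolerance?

92920 Ω

White → 9 (first significant figure)
Red → 2 (second significant figure)
Orange → ×10^3 multiplier
Brown → ±1% tolerance
92 × 1000 = 92000 Ω
Largest = 92000 × (1 + 1/100) = 92920 Ω.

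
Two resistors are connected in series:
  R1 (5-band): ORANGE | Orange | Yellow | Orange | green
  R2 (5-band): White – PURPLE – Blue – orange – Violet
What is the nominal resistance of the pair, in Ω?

1310000 Ω

R1: orange, orange, yellow → 334; orange ×10^3 → 334000 Ω.
R2: white, violet, blue → 976; orange ×10^3 → 976000 Ω.
Series: 334000 + 976000 = 1310000 Ω.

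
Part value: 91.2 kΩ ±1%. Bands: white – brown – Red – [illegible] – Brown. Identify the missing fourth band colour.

red

91200 Ω = 912 × 10^2.
The fourth band is the multiplier, 10^2, which is red.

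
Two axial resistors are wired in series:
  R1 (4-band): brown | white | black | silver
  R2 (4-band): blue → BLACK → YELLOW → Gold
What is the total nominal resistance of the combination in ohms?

600019 Ω

R1: brown, white → 19; black ×1 → 19 Ω.
R2: blue, black → 60; yellow ×10^4 → 600000 Ω.
Series: 19 + 600000 = 600019 Ω.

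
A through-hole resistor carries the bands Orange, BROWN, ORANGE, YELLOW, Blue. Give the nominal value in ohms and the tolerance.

Orange → 3 (first significant figure)
Brown → 1 (second significant figure)
Orange → 3 (third significant figure)
Yellow → ×10^4 multiplier
Blue → ±0.25% tolerance
313 × 10000 = 3130000 Ω

3130000 Ω ±0.25%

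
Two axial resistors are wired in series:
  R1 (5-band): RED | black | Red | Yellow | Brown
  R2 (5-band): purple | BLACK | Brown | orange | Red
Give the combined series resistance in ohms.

2721000 Ω

R1: red, black, red → 202; yellow ×10^4 → 2020000 Ω.
R2: violet, black, brown → 701; orange ×10^3 → 701000 Ω.
Series: 2020000 + 701000 = 2721000 Ω.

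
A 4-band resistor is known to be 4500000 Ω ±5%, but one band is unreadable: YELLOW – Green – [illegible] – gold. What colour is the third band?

4500000 Ω = 45 × 10^5.
The third band is the multiplier, 10^5, which is green.

green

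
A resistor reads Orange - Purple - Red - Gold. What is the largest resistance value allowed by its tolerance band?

3885 Ω

Orange → 3 (first significant figure)
Violet → 7 (second significant figure)
Red → ×10^2 multiplier
Gold → ±5% tolerance
37 × 100 = 3700 Ω
Largest = 3700 × (1 + 5/100) = 3885 Ω.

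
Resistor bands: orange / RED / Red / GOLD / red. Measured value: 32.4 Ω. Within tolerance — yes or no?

yes

Orange → 3 (first significant figure)
Red → 2 (second significant figure)
Red → 2 (third significant figure)
Gold → ×0.1 multiplier
Red → ±2% tolerance
322 × 0.1 = 32.2 Ω
Allowed range: 31.556 Ω to 32.844 Ω.
32.4 Ω lies inside that range.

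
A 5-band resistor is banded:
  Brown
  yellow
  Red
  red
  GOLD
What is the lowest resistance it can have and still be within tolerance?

13490 Ω

Brown → 1 (first significant figure)
Yellow → 4 (second significant figure)
Red → 2 (third significant figure)
Red → ×10^2 multiplier
Gold → ±5% tolerance
142 × 100 = 14200 Ω
Lowest = 14200 × (1 − 5/100) = 13490 Ω.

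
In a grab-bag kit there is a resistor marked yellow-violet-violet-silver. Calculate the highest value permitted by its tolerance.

Yellow → 4 (first significant figure)
Violet → 7 (second significant figure)
Violet → ×10^7 multiplier
Silver → ±10% tolerance
47 × 10000000 = 470000000 Ω
Highest = 470000000 × (1 + 10/100) = 517000000 Ω.

517000000 Ω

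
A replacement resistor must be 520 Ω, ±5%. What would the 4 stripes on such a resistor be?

520 Ω = 52 × 10^1.
5 → green
2 → red
Multiplier 10^1 → brown.
±5% tolerance → gold.

green, red, brown, gold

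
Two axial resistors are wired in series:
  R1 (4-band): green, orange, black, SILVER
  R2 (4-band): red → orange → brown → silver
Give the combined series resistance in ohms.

R1: green, orange → 53; black ×1 → 53 Ω.
R2: red, orange → 23; brown ×10 → 230 Ω.
Series: 53 + 230 = 283 Ω.

283 Ω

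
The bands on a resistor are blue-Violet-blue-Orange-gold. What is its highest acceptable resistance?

Blue → 6 (first significant figure)
Violet → 7 (second significant figure)
Blue → 6 (third significant figure)
Orange → ×10^3 multiplier
Gold → ±5% tolerance
676 × 1000 = 676000 Ω
Highest = 676000 × (1 + 5/100) = 709800 Ω.

709800 Ω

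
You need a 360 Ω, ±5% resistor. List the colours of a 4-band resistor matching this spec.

360 Ω = 36 × 10^1.
3 → orange
6 → blue
Multiplier 10^1 → brown.
±5% tolerance → gold.

orange, blue, brown, gold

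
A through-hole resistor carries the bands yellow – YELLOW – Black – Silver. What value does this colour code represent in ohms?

Yellow → 4 (first significant figure)
Yellow → 4 (second significant figure)
Black → ×1 multiplier
44 × 1 = 44 Ω

44 Ω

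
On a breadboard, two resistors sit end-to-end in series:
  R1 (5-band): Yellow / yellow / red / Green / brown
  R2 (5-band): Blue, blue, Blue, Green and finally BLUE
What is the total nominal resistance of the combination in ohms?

110800000 Ω

R1: yellow, yellow, red → 442; green ×10^5 → 44200000 Ω.
R2: blue, blue, blue → 666; green ×10^5 → 66600000 Ω.
Series: 44200000 + 66600000 = 110800000 Ω.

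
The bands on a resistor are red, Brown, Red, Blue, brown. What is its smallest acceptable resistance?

Red → 2 (first significant figure)
Brown → 1 (second significant figure)
Red → 2 (third significant figure)
Blue → ×10^6 multiplier
Brown → ±1% tolerance
212 × 1000000 = 212000000 Ω
Smallest = 212000000 × (1 − 1/100) = 209880000 Ω.

209880000 Ω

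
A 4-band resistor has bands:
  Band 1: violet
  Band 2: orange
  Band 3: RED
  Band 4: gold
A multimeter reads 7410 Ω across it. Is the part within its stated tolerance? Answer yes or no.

yes

Violet → 7 (first significant figure)
Orange → 3 (second significant figure)
Red → ×10^2 multiplier
Gold → ±5% tolerance
73 × 100 = 7300 Ω
Allowed range: 6935 Ω to 7665 Ω.
7410 Ω lies inside that range.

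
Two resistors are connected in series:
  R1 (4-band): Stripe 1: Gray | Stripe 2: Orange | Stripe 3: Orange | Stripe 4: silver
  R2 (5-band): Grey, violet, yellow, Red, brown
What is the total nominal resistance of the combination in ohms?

170400 Ω

R1: grey, orange → 83; orange ×10^3 → 83000 Ω.
R2: grey, violet, yellow → 874; red ×10^2 → 87400 Ω.
Series: 83000 + 87400 = 170400 Ω.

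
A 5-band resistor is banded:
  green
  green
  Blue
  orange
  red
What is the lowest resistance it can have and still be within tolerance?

Green → 5 (first significant figure)
Green → 5 (second significant figure)
Blue → 6 (third significant figure)
Orange → ×10^3 multiplier
Red → ±2% tolerance
556 × 1000 = 556000 Ω
Lowest = 556000 × (1 − 2/100) = 544880 Ω.

544880 Ω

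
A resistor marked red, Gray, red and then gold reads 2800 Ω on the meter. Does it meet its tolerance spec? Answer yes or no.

yes

Red → 2 (first significant figure)
Grey → 8 (second significant figure)
Red → ×10^2 multiplier
Gold → ±5% tolerance
28 × 100 = 2800 Ω
Allowed range: 2660 Ω to 2940 Ω.
2800 Ω lies inside that range.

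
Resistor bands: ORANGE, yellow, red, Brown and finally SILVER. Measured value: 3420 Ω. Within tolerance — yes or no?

Orange → 3 (first significant figure)
Yellow → 4 (second significant figure)
Red → 2 (third significant figure)
Brown → ×10 multiplier
Silver → ±10% tolerance
342 × 10 = 3420 Ω
Allowed range: 3078 Ω to 3762 Ω.
3420 Ω lies inside that range.

yes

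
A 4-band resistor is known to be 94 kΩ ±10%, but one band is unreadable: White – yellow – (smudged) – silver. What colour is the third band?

orange

94000 Ω = 94 × 10^3.
The third band is the multiplier, 10^3, which is orange.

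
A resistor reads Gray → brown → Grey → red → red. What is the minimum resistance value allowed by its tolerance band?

Grey → 8 (first significant figure)
Brown → 1 (second significant figure)
Grey → 8 (third significant figure)
Red → ×10^2 multiplier
Red → ±2% tolerance
818 × 100 = 81800 Ω
Minimum = 81800 × (1 − 2/100) = 80164 Ω.

80164 Ω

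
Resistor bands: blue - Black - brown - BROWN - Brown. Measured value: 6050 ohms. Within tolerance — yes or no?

yes

Blue → 6 (first significant figure)
Black → 0 (second significant figure)
Brown → 1 (third significant figure)
Brown → ×10 multiplier
Brown → ±1% tolerance
601 × 10 = 6010 Ω
Allowed range: 5949.9 Ω to 6070.1 Ω.
6050 ohms lies inside that range.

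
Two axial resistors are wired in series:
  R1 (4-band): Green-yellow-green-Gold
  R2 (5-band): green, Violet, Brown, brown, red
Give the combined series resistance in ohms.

5405710 Ω

R1: green, yellow → 54; green ×10^5 → 5400000 Ω.
R2: green, violet, brown → 571; brown ×10 → 5710 Ω.
Series: 5400000 + 5710 = 5405710 Ω.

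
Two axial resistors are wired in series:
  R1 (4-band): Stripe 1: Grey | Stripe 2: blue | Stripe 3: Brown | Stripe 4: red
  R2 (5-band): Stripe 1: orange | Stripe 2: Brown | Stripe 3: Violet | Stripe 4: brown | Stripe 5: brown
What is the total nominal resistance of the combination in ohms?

R1: grey, blue → 86; brown ×10 → 860 Ω.
R2: orange, brown, violet → 317; brown ×10 → 3170 Ω.
Series: 860 + 3170 = 4030 Ω.

4030 Ω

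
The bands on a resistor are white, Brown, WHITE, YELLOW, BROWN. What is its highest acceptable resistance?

9281900 Ω

White → 9 (first significant figure)
Brown → 1 (second significant figure)
White → 9 (third significant figure)
Yellow → ×10^4 multiplier
Brown → ±1% tolerance
919 × 10000 = 9190000 Ω
Highest = 9190000 × (1 + 1/100) = 9281900 Ω.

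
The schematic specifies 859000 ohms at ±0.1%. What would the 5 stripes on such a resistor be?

grey, green, white, orange, violet

859000 Ω = 859 × 10^3.
8 → grey
5 → green
9 → white
Multiplier 10^3 → orange.
±0.1% tolerance → violet.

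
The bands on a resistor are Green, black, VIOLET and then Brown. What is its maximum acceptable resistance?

Green → 5 (first significant figure)
Black → 0 (second significant figure)
Violet → ×10^7 multiplier
Brown → ±1% tolerance
50 × 10000000 = 500000000 Ω
Maximum = 500000000 × (1 + 1/100) = 505000000 Ω.

505000000 Ω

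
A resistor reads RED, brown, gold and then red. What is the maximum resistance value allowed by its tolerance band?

Red → 2 (first significant figure)
Brown → 1 (second significant figure)
Gold → ×0.1 multiplier
Red → ±2% tolerance
21 × 0.1 = 2.1 Ω
Maximum = 2.1 × (1 + 2/100) = 2.142 Ω.

2.142 Ω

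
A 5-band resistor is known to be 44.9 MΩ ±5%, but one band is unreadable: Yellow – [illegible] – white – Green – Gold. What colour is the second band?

yellow

44900000 Ω = 449 × 10^5.
The second band gives digit 4 of the significand, and 4 is yellow.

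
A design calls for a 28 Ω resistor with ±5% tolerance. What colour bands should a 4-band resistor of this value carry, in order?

red, grey, black, gold

28 Ω = 28 × 10^0.
2 → red
8 → grey
Multiplier 10^0 → black.
±5% tolerance → gold.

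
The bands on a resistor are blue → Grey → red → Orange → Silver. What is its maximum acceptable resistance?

Blue → 6 (first significant figure)
Grey → 8 (second significant figure)
Red → 2 (third significant figure)
Orange → ×10^3 multiplier
Silver → ±10% tolerance
682 × 1000 = 682000 Ω
Maximum = 682000 × (1 + 10/100) = 750200 Ω.

750200 Ω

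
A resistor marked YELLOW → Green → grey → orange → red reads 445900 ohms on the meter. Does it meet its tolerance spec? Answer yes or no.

Yellow → 4 (first significant figure)
Green → 5 (second significant figure)
Grey → 8 (third significant figure)
Orange → ×10^3 multiplier
Red → ±2% tolerance
458 × 1000 = 458000 Ω
Allowed range: 448840 Ω to 467160 Ω.
445900 ohms lies outside that range.

no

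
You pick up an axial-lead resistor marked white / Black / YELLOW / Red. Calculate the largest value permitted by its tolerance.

White → 9 (first significant figure)
Black → 0 (second significant figure)
Yellow → ×10^4 multiplier
Red → ±2% tolerance
90 × 10000 = 900000 Ω
Largest = 900000 × (1 + 2/100) = 918000 Ω.

918000 Ω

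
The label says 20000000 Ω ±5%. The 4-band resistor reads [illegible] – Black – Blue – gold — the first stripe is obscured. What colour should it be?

red

20000000 Ω = 20 × 10^6.
The first band gives digit 2 of the significand, and 2 is red.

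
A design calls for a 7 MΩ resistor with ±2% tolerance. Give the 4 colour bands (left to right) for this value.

violet, black, green, red

7000000 Ω = 70 × 10^5.
7 → violet
0 → black
Multiplier 10^5 → green.
±2% tolerance → red.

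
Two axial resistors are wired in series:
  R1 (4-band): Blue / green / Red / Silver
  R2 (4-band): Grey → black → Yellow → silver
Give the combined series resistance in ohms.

R1: blue, green → 65; red ×10^2 → 6500 Ω.
R2: grey, black → 80; yellow ×10^4 → 800000 Ω.
Series: 6500 + 800000 = 806500 Ω.

806500 Ω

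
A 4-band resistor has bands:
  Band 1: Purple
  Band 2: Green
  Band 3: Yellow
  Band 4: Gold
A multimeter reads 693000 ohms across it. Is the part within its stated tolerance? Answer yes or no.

no

Violet → 7 (first significant figure)
Green → 5 (second significant figure)
Yellow → ×10^4 multiplier
Gold → ±5% tolerance
75 × 10000 = 750000 Ω
Allowed range: 712500 Ω to 787500 Ω.
693000 ohms lies outside that range.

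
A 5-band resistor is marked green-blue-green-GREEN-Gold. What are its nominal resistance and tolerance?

Green → 5 (first significant figure)
Blue → 6 (second significant figure)
Green → 5 (third significant figure)
Green → ×10^5 multiplier
Gold → ±5% tolerance
565 × 100000 = 56500000 Ω

56500000 Ω ±5%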